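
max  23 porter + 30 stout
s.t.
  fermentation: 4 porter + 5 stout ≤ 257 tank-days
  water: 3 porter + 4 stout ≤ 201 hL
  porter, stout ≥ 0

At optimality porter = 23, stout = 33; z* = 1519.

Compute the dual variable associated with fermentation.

2

Both fermentation and water are binding at x*.
From A_Bᵀ y = c: 4·y_fermentation + 3·y_water = 23; 5·y_fermentation + 4·y_water = 30.
This yields shadow prices y_fermentation = 2, y_water = 5.
Shadow price of fermentation = 2.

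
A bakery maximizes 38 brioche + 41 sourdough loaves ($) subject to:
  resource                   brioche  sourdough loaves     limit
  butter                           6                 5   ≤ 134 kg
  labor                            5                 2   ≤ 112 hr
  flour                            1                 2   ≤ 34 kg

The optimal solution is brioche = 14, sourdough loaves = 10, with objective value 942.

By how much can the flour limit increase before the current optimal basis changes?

Binding constraints: butter, flour. The basis is B = [[6,5],[1,2]] with det 7.
Per unit increase in flour, x* moves by d = (-0.7143, 0.8571).
The basis stays optimal until brioche reaches 0; allowable increase = 19.6 kg.

19.6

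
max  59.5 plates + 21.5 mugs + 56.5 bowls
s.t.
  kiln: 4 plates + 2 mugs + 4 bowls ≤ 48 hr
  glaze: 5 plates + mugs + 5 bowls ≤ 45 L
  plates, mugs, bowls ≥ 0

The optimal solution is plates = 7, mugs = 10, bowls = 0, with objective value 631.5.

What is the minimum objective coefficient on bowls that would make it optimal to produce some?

Check each constraint at x*: kiln 48/48 (tight); glaze 45/45 (tight).
Dual feasibility on the basic columns requires 4·y_kiln + 5·y_glaze = 59.5, 2·y_kiln + 1·y_glaze = 21.5.
This yields shadow prices y_kiln = 8, y_glaze = 5.5.
bowls enters the basis when its profit ≥ yᵀa₃ = 8·4 + 5.5·5 = 59.5.

59.5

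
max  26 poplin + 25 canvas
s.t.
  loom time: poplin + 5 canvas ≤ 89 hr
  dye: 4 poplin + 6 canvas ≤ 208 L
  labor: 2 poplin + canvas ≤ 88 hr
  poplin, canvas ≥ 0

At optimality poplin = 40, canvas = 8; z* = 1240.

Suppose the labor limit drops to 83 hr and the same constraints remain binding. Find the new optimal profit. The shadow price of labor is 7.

Δb = -5, so new z* = 1240 + (7)·(-5) = 1240 − 35 = 1205.

1205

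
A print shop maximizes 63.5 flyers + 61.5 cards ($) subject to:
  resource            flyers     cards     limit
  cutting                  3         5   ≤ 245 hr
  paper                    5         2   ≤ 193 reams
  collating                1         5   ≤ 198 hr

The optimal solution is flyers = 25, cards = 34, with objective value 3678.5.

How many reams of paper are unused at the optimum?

paper used = 5·25 + 2·34 = 193; slack = 193 − 193 = 0.

0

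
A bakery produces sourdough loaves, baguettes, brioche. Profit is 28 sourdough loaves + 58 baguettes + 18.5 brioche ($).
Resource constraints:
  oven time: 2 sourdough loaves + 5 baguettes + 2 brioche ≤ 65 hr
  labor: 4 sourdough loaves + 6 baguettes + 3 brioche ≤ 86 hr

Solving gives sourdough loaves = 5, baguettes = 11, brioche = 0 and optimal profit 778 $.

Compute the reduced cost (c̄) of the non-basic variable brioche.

-6.5

At the optimum: oven time uses 65 of 65 (binding); labor uses 86 of 86 (binding).
The binding rows give the dual system: 2·y_oven time + 4·y_labor = 28 and 5·y_oven time + 6·y_labor = 58.
Solving: y_oven time = 8, y_labor = 3.
Reduced cost of brioche: c₃ − yᵀa₃ = 18.5 − (8·2 + 3·3) = 18.5 − 25 = -6.5.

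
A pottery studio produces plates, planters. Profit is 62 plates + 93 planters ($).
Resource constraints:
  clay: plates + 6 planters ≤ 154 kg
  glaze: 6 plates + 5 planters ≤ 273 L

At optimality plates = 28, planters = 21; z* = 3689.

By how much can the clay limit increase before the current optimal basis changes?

Binding constraints: clay, glaze. The basis is B = [[1,6],[6,5]] with det -31.
Per unit increase in clay, x* moves by d = (-0.1613, 0.1935).
The basis stays optimal until plates reaches 0; allowable increase = 173.6 kg.

173.6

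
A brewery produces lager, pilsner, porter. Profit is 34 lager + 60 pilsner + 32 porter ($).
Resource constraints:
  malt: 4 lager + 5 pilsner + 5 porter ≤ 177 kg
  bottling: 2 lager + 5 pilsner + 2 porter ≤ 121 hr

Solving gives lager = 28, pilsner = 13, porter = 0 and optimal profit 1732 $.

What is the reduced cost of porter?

At the optimum: malt uses 177 of 177 (binding); bottling uses 121 of 121 (binding).
Dual feasibility on the basic columns requires 4·y_malt + 2·y_bottling = 34, 5·y_malt + 5·y_bottling = 60.
Solving: y_malt = 5, y_bottling = 7.
Reduced cost of porter: c₃ − yᵀa₃ = 32 − (5·5 + 7·2) = 32 − 39 = -7.

-7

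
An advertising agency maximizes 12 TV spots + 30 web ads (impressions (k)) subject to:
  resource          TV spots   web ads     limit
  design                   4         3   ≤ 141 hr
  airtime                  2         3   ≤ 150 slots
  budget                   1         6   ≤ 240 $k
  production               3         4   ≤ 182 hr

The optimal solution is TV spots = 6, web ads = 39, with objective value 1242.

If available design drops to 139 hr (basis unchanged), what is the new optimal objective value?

1238

Binding: design and budget. Non-binding: airtime (21 unused), production (8 unused).
By complementary slackness, y = 0 for the non-binding constraints.
Dual feasibility on the basic columns requires 4·y_design + 1·y_budget = 12, 3·y_design + 6·y_budget = 30.
Solving: y_design = 2, y_budget = 4.
Δz = y_design·Δb = 2 × (-2) = -4, so new z* = 1242 − 4 = 1238.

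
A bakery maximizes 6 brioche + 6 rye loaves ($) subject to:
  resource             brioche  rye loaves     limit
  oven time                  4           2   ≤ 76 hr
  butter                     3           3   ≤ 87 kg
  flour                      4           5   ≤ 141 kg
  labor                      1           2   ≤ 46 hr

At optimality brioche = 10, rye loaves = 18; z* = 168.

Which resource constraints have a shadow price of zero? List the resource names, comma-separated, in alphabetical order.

butter, flour

oven time: 76/76 (binding)
butter: 84/87 (slack 3)
flour: 130/141 (slack 11)
labor: 46/46 (binding)
By complementary slackness, a constraint with positive slack has shadow price 0 → butter, flour.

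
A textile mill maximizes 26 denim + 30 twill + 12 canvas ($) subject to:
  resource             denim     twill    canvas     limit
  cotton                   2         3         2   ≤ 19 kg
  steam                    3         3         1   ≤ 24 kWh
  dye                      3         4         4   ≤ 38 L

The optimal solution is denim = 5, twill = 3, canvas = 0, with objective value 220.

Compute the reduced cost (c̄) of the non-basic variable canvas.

-2

Binding: cotton and steam. Non-binding: dye (11 unused).
By complementary slackness, y = 0 for the non-binding constraint.
From A_Bᵀ y = c: 2·y_cotton + 3·y_steam = 26; 3·y_cotton + 3·y_steam = 30.
Solving: y_cotton = 4, y_steam = 6.
Reduced cost of canvas: c₃ − yᵀa₃ = 12 − (4·2 + 6·1) = 12 − 14 = -2.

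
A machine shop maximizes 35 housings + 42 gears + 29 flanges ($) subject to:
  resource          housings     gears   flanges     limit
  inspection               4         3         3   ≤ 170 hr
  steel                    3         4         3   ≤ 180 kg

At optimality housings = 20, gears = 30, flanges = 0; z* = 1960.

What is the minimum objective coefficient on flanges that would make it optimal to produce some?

Both inspection and steel are binding at x*.
From A_Bᵀ y = c: 4·y_inspection + 3·y_steel = 35; 3·y_inspection + 4·y_steel = 42.
This yields shadow prices y_inspection = 2, y_steel = 9.
flanges enters the basis when its profit ≥ yᵀa₃ = 2·3 + 9·3 = 33.

33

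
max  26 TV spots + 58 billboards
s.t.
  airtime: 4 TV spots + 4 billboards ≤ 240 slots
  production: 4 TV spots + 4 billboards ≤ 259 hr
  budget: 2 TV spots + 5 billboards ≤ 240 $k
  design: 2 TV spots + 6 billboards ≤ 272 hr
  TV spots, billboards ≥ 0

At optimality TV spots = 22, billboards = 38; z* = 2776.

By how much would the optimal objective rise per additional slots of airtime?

2.5

At the optimum: airtime uses 240 of 240 (binding); production uses 240 of 259 (slack = 19); budget uses 234 of 240 (slack = 6); design uses 272 of 272 (binding).
Since production, budget are not tight, their duals are 0.
Dual feasibility on the basic columns requires 4·y_airtime + 2·y_design = 26, 4·y_airtime + 6·y_design = 58.
Solving: y_airtime = 2.5, y_design = 8.
Shadow price of airtime = 2.5.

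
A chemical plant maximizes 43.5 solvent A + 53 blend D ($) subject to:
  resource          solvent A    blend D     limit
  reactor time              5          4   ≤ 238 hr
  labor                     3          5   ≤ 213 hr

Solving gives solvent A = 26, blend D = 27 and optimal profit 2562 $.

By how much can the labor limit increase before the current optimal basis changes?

Binding constraints: reactor time, labor. The basis is B = [[5,4],[3,5]] with det 13.
Per unit increase in labor, x* moves by d = (-0.3077, 0.3846).
The basis stays optimal until solvent A reaches 0; allowable increase = 84.5 hr.

84.5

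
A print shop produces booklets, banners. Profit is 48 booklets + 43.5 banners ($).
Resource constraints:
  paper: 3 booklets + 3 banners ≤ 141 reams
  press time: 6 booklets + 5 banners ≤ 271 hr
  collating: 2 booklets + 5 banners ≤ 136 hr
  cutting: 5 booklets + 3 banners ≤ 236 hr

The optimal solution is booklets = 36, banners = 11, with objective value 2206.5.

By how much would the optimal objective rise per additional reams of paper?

7

Binding: paper and press time. Non-binding: collating (9 unused), cutting (23 unused).
By complementary slackness, y = 0 for the non-binding constraints.
The binding rows give the dual system: 3·y_paper + 6·y_press time = 48 and 3·y_paper + 5·y_press time = 43.5.
→ y_paper = 7 and y_press time = 4.5.
Shadow price of paper = 7.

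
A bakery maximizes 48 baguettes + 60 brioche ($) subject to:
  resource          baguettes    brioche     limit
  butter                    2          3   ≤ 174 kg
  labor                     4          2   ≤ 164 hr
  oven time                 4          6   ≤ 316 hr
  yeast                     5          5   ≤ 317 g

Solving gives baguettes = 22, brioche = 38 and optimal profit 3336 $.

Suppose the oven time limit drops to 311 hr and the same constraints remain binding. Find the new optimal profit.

At the optimum: butter uses 158 of 174 (slack = 16); labor uses 164 of 164 (binding); oven time uses 316 of 316 (binding); yeast uses 300 of 317 (slack = 17).
Since butter, yeast are not tight, their duals are 0.
From A_Bᵀ y = c: 4·y_labor + 4·y_oven time = 48; 2·y_labor + 6·y_oven time = 60.
This yields shadow prices y_labor = 3, y_oven time = 9.
Δz = y_oven time·Δb = 9 × (-5) = -45, so new z* = 3336 − 45 = 3291.

3291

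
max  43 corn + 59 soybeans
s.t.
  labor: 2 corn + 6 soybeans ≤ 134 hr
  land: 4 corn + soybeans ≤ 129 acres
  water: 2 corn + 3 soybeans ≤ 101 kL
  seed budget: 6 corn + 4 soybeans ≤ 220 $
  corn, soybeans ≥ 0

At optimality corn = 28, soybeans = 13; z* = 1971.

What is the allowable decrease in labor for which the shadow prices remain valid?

11.2

Binding constraints: labor, seed budget. The basis is B = [[2,6],[6,4]] with det -28.
Per unit decrease in labor, x* moves by d = (0.1429, -0.2143).
The basis stays optimal until land becomes binding; allowable decrease = 11.2 hr.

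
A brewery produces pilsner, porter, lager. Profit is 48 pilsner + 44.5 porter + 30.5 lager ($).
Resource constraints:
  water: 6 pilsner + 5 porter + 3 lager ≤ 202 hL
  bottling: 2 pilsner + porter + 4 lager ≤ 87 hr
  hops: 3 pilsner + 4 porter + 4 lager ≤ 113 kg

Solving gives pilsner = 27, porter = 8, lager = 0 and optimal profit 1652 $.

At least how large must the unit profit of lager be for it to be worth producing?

31.5

Check each constraint at x*: water 202/202 (tight); bottling 62/87 (slack 25); hops 113/113 (tight).
Slack constraints have shadow price 0 (complementary slackness).
From A_Bᵀ y = c: 6·y_water + 3·y_hops = 48; 5·y_water + 4·y_hops = 44.5.
Solving: y_water = 6.5, y_hops = 3.
lager enters the basis when its profit ≥ yᵀa₃ = 6.5·3 + 3·4 = 31.5.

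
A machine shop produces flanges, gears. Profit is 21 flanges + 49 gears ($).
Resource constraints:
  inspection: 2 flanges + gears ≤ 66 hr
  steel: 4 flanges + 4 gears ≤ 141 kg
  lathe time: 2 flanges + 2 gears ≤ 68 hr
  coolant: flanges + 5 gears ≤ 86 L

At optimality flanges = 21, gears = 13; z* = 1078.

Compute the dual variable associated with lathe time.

7

Check each constraint at x*: inspection 55/66 (slack 11); steel 136/141 (slack 5); lathe time 68/68 (tight); coolant 86/86 (tight).
Slack constraints have shadow price 0 (complementary slackness).
The binding rows give the dual system: 2·y_lathe time + 1·y_coolant = 21 and 2·y_lathe time + 5·y_coolant = 49.
Solving: y_lathe time = 7, y_coolant = 7.
Shadow price of lathe time = 7.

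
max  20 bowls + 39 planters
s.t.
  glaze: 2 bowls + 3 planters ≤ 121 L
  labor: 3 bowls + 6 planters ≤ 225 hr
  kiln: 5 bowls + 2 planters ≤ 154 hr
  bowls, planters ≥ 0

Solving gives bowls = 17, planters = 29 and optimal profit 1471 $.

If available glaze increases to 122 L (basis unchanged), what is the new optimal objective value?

Binding: glaze and labor. Non-binding: kiln (11 unused).
By complementary slackness, y = 0 for the non-binding constraint.
Dual feasibility on the basic columns requires 2·y_glaze + 3·y_labor = 20, 3·y_glaze + 6·y_labor = 39.
This yields shadow prices y_glaze = 1, y_labor = 6.
Δz = y_glaze·Δb = 1 × (1) = 1, so new z* = 1471 + 1 = 1472.

1472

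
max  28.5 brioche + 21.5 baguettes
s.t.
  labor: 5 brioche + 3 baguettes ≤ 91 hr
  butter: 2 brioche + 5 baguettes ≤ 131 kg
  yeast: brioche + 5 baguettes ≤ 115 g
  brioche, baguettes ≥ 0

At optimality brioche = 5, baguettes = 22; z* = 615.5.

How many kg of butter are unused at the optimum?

11

butter used = 2·5 + 5·22 = 120; slack = 131 − 120 = 11.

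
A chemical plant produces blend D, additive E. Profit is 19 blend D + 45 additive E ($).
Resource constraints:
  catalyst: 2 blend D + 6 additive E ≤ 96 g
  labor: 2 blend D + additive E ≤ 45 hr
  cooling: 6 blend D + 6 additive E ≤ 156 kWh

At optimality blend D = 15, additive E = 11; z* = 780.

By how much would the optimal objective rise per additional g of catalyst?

6.5

Binding: catalyst and cooling. Non-binding: labor (4 unused).
Slack constraints have shadow price 0 (complementary slackness).
Dual feasibility on the basic columns requires 2·y_catalyst + 6·y_cooling = 19, 6·y_catalyst + 6·y_cooling = 45.
→ y_catalyst = 6.5 and y_cooling = 1.
Shadow price of catalyst = 6.5.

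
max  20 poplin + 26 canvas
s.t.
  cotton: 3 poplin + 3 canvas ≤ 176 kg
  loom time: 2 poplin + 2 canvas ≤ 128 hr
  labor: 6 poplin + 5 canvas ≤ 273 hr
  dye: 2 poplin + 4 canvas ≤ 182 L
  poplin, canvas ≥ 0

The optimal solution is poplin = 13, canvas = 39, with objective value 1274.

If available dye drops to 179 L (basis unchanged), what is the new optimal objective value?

At the optimum: cotton uses 156 of 176 (slack = 20); loom time uses 104 of 128 (slack = 24); labor uses 273 of 273 (binding); dye uses 182 of 182 (binding).
Since cotton, loom time are not tight, their duals are 0.
From A_Bᵀ y = c: 6·y_labor + 2·y_dye = 20; 5·y_labor + 4·y_dye = 26.
→ y_labor = 2 and y_dye = 4.
Δz = y_dye·Δb = 4 × (-3) = -12, so new z* = 1274 − 12 = 1262.

1262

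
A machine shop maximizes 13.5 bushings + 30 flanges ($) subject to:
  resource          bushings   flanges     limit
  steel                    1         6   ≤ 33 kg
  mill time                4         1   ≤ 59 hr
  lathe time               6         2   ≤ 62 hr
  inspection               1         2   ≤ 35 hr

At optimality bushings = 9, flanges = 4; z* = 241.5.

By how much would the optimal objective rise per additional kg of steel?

At the optimum: steel uses 33 of 33 (binding); mill time uses 40 of 59 (slack = 19); lathe time uses 62 of 62 (binding); inspection uses 17 of 35 (slack = 18).
Slack constraints have shadow price 0 (complementary slackness).
From A_Bᵀ y = c: 1·y_steel + 6·y_lathe time = 13.5; 6·y_steel + 2·y_lathe time = 30.
Solving: y_steel = 4.5, y_lathe time = 1.5.
Shadow price of steel = 4.5.

4.5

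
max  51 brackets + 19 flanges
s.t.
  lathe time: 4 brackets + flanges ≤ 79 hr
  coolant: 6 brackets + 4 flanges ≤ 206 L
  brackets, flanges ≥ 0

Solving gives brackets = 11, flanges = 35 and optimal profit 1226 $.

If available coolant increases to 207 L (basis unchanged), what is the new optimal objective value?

Both lathe time and coolant are binding at x*.
The binding rows give the dual system: 4·y_lathe time + 6·y_coolant = 51 and 1·y_lathe time + 4·y_coolant = 19.
This yields shadow prices y_lathe time = 9, y_coolant = 2.5.
Δz = y_coolant·Δb = 2.5 × (1) = 2.5, so new z* = 1226 + 2.5 = 1228.5.

1228.5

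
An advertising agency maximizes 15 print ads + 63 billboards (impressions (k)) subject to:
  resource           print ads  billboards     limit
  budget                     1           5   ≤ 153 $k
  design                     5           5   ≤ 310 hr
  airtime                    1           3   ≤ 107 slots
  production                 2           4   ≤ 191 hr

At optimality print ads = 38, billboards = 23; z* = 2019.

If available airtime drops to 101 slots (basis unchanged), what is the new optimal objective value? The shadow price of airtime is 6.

1983

Δb = -6, so new z* = 2019 + (6)·(-6) = 2019 − 36 = 1983.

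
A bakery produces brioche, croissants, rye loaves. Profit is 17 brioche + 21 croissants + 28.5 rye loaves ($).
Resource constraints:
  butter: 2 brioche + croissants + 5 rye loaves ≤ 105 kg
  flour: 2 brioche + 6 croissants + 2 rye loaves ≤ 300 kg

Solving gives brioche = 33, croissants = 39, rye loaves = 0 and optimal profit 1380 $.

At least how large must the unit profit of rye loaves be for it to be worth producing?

35

Both butter and flour are binding at x*.
From A_Bᵀ y = c: 2·y_butter + 2·y_flour = 17; 1·y_butter + 6·y_flour = 21.
This yields shadow prices y_butter = 6, y_flour = 2.5.
rye loaves enters the basis when its profit ≥ yᵀa₃ = 6·5 + 2.5·2 = 35.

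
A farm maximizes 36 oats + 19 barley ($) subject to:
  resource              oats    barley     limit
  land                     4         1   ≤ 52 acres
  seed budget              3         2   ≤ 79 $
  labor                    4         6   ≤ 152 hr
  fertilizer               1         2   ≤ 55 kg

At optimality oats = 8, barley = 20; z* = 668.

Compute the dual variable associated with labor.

2

At the optimum: land uses 52 of 52 (binding); seed budget uses 64 of 79 (slack = 15); labor uses 152 of 152 (binding); fertilizer uses 48 of 55 (slack = 7).
Slack constraints have shadow price 0 (complementary slackness).
The binding rows give the dual system: 4·y_land + 4·y_labor = 36 and 1·y_land + 6·y_labor = 19.
This yields shadow prices y_land = 7, y_labor = 2.
Shadow price of labor = 2.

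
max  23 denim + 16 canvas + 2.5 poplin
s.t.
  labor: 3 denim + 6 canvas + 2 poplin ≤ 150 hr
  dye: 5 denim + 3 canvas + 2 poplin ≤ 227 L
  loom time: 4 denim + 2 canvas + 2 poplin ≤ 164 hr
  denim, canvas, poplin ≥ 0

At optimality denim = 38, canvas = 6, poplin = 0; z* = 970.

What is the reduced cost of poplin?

Check each constraint at x*: labor 150/150 (tight); dye 208/227 (slack 19); loom time 164/164 (tight).
Since dye is not tight, its dual is 0.
Dual feasibility on the basic columns requires 3·y_labor + 4·y_loom time = 23, 6·y_labor + 2·y_loom time = 16.
→ y_labor = 1 and y_loom time = 5.
Reduced cost of poplin: c₃ − yᵀa₃ = 2.5 − (1·2 + 5·2) = 2.5 − 12 = -9.5.

-9.5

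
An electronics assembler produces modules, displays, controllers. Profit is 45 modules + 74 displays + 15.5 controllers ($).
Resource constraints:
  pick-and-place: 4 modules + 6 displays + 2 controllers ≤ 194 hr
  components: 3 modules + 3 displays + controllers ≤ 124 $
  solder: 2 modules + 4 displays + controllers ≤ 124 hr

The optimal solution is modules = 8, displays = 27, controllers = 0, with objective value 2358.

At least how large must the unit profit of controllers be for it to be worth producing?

22.5

Binding: pick-and-place and solder. Non-binding: components (19 unused).
Slack constraints have shadow price 0 (complementary slackness).
From A_Bᵀ y = c: 4·y_pick-and-place + 2·y_solder = 45; 6·y_pick-and-place + 4·y_solder = 74.
Solving: y_pick-and-place = 8, y_solder = 6.5.
controllers enters the basis when its profit ≥ yᵀa₃ = 8·2 + 6.5·1 = 22.5.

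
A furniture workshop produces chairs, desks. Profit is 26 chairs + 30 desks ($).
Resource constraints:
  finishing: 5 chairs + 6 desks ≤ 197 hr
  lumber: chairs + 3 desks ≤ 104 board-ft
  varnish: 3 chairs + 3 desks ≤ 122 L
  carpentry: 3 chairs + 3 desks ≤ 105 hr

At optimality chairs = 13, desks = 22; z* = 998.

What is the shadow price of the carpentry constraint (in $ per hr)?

2

Check each constraint at x*: finishing 197/197 (tight); lumber 79/104 (slack 25); varnish 105/122 (slack 17); carpentry 105/105 (tight).
By complementary slackness, y = 0 for the non-binding constraints.
Dual feasibility on the basic columns requires 5·y_finishing + 3·y_carpentry = 26, 6·y_finishing + 3·y_carpentry = 30.
Solving: y_finishing = 4, y_carpentry = 2.
Shadow price of carpentry = 2.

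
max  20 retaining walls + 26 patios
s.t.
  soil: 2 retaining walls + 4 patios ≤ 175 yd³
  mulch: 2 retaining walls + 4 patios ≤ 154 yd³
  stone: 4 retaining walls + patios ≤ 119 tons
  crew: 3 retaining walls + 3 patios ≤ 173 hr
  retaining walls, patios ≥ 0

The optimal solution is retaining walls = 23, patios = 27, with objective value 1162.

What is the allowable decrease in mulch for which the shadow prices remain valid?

Binding constraints: mulch, stone. The basis is B = [[2,4],[4,1]] with det -14.
Per unit decrease in mulch, x* moves by d = (0.0714, -0.2857).
The basis stays optimal until patios reaches 0; allowable decrease = 94.5 yd³.

94.5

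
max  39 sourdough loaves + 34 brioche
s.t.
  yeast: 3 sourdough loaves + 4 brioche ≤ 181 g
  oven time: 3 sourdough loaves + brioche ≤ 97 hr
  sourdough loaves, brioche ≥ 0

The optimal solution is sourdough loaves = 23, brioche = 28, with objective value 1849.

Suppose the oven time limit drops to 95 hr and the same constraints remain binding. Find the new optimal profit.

1837

Both yeast and oven time are binding at x*.
The binding rows give the dual system: 3·y_yeast + 3·y_oven time = 39 and 4·y_yeast + 1·y_oven time = 34.
Solving: y_yeast = 7, y_oven time = 6.
Δz = y_oven time·Δb = 6 × (-2) = -12, so new z* = 1849 − 12 = 1837.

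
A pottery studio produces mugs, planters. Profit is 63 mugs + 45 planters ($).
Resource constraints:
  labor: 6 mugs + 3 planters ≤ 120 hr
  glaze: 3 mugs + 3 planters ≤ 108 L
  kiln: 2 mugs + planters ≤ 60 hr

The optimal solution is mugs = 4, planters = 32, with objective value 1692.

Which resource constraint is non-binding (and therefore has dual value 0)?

labor: 120/120 (binding)
glaze: 108/108 (binding)
kiln: 40/60 (slack 20)
By complementary slackness, a constraint with positive slack has shadow price 0 → kiln.

kiln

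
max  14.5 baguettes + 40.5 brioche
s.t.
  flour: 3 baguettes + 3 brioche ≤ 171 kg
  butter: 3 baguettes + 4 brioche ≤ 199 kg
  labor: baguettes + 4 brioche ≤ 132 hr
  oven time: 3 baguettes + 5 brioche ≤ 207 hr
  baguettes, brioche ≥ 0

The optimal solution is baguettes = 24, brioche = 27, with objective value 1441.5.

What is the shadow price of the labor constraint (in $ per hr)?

7

Binding: labor and oven time. Non-binding: flour (18 unused), butter (19 unused).
By complementary slackness, y = 0 for the non-binding constraints.
The binding rows give the dual system: 1·y_labor + 3·y_oven time = 14.5 and 4·y_labor + 5·y_oven time = 40.5.
This yields shadow prices y_labor = 7, y_oven time = 2.5.
Shadow price of labor = 7.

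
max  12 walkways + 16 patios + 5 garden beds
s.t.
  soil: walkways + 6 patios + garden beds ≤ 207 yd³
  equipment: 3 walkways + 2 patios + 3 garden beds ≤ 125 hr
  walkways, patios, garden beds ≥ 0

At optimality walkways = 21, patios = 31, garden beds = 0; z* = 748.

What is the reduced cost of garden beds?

At the optimum: soil uses 207 of 207 (binding); equipment uses 125 of 125 (binding).
Dual feasibility on the basic columns requires 1·y_soil + 3·y_equipment = 12, 6·y_soil + 2·y_equipment = 16.
Solving: y_soil = 1.5, y_equipment = 3.5.
Reduced cost of garden beds: c₃ − yᵀa₃ = 5 − (1.5·1 + 3.5·3) = 5 − 12 = -7.

-7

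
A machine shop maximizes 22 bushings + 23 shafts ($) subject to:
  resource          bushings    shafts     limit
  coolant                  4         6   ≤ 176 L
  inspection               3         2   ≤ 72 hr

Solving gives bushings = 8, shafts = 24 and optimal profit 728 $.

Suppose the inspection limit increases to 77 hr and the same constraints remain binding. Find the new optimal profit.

Both coolant and inspection are binding at x*.
The binding rows give the dual system: 4·y_coolant + 3·y_inspection = 22 and 6·y_coolant + 2·y_inspection = 23.
This yields shadow prices y_coolant = 2.5, y_inspection = 4.
Δz = y_inspection·Δb = 4 × (5) = 20, so new z* = 728 + 20 = 748.

748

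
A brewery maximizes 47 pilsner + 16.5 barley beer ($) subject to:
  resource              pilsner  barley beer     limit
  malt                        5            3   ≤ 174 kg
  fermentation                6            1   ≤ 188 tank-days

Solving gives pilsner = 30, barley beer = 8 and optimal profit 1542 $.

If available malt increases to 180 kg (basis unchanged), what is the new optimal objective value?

1566

Check each constraint at x*: malt 174/174 (tight); fermentation 188/188 (tight).
From A_Bᵀ y = c: 5·y_malt + 6·y_fermentation = 47; 3·y_malt + 1·y_fermentation = 16.5.
This yields shadow prices y_malt = 4, y_fermentation = 4.5.
Δz = y_malt·Δb = 4 × (6) = 24, so new z* = 1542 + 24 = 1566.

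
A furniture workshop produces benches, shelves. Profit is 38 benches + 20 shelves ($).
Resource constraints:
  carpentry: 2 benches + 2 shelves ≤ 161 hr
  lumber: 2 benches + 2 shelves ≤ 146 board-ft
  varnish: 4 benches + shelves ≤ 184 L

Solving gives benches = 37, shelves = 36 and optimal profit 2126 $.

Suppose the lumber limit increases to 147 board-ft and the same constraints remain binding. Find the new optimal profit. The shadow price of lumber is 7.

Δb = 1, so new z* = 2126 + (7)·(1) = 2126 + 7 = 2133.

2133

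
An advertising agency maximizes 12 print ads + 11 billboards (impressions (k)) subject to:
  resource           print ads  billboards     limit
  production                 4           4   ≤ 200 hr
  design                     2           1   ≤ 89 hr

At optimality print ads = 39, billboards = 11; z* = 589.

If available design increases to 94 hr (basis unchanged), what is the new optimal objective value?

594

At the optimum: production uses 200 of 200 (binding); design uses 89 of 89 (binding).
The binding rows give the dual system: 4·y_production + 2·y_design = 12 and 4·y_production + 1·y_design = 11.
→ y_production = 2.5 and y_design = 1.
Δz = y_design·Δb = 1 × (5) = 5, so new z* = 589 + 5 = 594.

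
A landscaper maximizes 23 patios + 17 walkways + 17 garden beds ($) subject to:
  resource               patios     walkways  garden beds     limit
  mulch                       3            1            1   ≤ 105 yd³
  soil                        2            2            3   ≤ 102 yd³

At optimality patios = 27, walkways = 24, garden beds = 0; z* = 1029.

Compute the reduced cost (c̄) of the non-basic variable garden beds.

-7

Check each constraint at x*: mulch 105/105 (tight); soil 102/102 (tight).
From A_Bᵀ y = c: 3·y_mulch + 2·y_soil = 23; 1·y_mulch + 2·y_soil = 17.
This yields shadow prices y_mulch = 3, y_soil = 7.
Reduced cost of garden beds: c₃ − yᵀa₃ = 17 − (3·1 + 7·3) = 17 − 24 = -7.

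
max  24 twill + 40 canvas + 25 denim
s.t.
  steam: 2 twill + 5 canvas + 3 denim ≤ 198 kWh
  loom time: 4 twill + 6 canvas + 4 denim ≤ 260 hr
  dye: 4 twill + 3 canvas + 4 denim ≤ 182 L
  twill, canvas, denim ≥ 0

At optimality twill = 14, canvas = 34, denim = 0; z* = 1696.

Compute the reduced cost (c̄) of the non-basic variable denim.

-1

At the optimum: steam uses 198 of 198 (binding); loom time uses 260 of 260 (binding); dye uses 158 of 182 (slack = 24).
Since dye is not tight, its dual is 0.
Dual feasibility on the basic columns requires 2·y_steam + 4·y_loom time = 24, 5·y_steam + 6·y_loom time = 40.
→ y_steam = 2 and y_loom time = 5.
Reduced cost of denim: c₃ − yᵀa₃ = 25 − (2·3 + 5·4) = 25 − 26 = -1.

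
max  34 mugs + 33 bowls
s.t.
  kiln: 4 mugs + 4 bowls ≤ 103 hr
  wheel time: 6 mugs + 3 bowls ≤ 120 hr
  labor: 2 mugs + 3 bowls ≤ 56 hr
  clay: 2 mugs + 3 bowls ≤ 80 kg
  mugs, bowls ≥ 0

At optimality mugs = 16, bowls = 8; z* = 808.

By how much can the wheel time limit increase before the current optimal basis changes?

Binding constraints: wheel time, labor. The basis is B = [[6,3],[2,3]] with det 12.
Per unit increase in wheel time, x* moves by d = (0.25, -0.1667).
The basis stays optimal until kiln becomes binding; allowable increase = 21 hr.

21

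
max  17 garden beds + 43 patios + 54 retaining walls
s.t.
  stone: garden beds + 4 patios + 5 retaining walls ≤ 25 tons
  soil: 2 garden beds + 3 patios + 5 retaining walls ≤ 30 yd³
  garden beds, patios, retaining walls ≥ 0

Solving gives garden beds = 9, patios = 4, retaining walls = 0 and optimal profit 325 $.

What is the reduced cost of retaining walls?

Check each constraint at x*: stone 25/25 (tight); soil 30/30 (tight).
Dual feasibility on the basic columns requires 1·y_stone + 2·y_soil = 17, 4·y_stone + 3·y_soil = 43.
This yields shadow prices y_stone = 7, y_soil = 5.
Reduced cost of retaining walls: c₃ − yᵀa₃ = 54 − (7·5 + 5·5) = 54 − 60 = -6.

-6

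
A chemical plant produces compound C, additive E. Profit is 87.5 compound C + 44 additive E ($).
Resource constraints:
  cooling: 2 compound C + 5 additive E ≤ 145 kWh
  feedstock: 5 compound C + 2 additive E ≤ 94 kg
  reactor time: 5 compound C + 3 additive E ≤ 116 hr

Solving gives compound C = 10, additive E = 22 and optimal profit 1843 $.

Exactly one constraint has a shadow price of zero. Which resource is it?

cooling

cooling: 130/145 (slack 15)
feedstock: 94/94 (binding)
reactor time: 116/116 (binding)
By complementary slackness, a constraint with positive slack has shadow price 0 → cooling.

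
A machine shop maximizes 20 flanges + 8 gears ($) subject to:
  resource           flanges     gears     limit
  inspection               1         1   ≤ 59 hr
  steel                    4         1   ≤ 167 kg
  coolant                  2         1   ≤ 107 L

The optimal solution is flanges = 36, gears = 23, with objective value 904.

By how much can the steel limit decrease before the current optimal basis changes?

108

Binding constraints: inspection, steel. The basis is B = [[1,1],[4,1]] with det -3.
Per unit decrease in steel, x* moves by d = (-0.3333, 0.3333).
The basis stays optimal until flanges reaches 0; allowable decrease = 108 kg.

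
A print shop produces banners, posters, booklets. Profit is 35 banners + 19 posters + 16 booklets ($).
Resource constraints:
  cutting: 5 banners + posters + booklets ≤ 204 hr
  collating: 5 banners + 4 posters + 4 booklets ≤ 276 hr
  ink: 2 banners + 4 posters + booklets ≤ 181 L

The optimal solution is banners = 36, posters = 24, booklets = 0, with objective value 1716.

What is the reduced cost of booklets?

Check each constraint at x*: cutting 204/204 (tight); collating 276/276 (tight); ink 168/181 (slack 13).
Since ink is not tight, its dual is 0.
The binding rows give the dual system: 5·y_cutting + 5·y_collating = 35 and 1·y_cutting + 4·y_collating = 19.
Solving: y_cutting = 3, y_collating = 4.
Reduced cost of booklets: c₃ − yᵀa₃ = 16 − (3·1 + 4·4) = 16 − 19 = -3.

-3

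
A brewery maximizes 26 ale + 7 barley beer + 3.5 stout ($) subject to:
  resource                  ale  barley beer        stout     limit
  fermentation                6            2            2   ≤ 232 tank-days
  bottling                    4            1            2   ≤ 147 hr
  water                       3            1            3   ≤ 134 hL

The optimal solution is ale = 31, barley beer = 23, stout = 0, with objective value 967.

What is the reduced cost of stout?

Binding: fermentation and bottling. Non-binding: water (18 unused).
By complementary slackness, y = 0 for the non-binding constraint.
From A_Bᵀ y = c: 6·y_fermentation + 4·y_bottling = 26; 2·y_fermentation + 1·y_bottling = 7.
→ y_fermentation = 1 and y_bottling = 5.
Reduced cost of stout: c₃ − yᵀa₃ = 3.5 − (1·2 + 5·2) = 3.5 − 12 = -8.5.

-8.5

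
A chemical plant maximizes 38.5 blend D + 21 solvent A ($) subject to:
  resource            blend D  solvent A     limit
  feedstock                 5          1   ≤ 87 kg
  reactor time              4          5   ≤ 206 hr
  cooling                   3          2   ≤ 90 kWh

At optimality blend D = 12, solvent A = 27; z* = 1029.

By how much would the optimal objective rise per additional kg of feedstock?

2

Check each constraint at x*: feedstock 87/87 (tight); reactor time 183/206 (slack 23); cooling 90/90 (tight).
By complementary slackness, y = 0 for the non-binding constraint.
Dual feasibility on the basic columns requires 5·y_feedstock + 3·y_cooling = 38.5, 1·y_feedstock + 2·y_cooling = 21.
→ y_feedstock = 2 and y_cooling = 9.5.
Shadow price of feedstock = 2.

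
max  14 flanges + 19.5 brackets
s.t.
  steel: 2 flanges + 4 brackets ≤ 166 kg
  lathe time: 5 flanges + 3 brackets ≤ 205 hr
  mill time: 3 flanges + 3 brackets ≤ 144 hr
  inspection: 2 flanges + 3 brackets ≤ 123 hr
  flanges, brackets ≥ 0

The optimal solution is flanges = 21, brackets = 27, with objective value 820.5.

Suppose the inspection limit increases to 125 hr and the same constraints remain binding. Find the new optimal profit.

At the optimum: steel uses 150 of 166 (slack = 16); lathe time uses 186 of 205 (slack = 19); mill time uses 144 of 144 (binding); inspection uses 123 of 123 (binding).
Since steel, lathe time are not tight, their duals are 0.
From A_Bᵀ y = c: 3·y_mill time + 2·y_inspection = 14; 3·y_mill time + 3·y_inspection = 19.5.
→ y_mill time = 1 and y_inspection = 5.5.
Δz = y_inspection·Δb = 5.5 × (2) = 11, so new z* = 820.5 + 11 = 831.5.

831.5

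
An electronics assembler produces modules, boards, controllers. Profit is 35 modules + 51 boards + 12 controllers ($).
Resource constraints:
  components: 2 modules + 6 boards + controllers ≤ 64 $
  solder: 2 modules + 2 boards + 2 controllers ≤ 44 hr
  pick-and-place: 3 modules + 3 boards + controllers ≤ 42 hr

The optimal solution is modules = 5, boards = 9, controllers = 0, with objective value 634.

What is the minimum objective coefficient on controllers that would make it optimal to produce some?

Binding: components and pick-and-place. Non-binding: solder (16 unused).
By complementary slackness, y = 0 for the non-binding constraint.
From A_Bᵀ y = c: 2·y_components + 3·y_pick-and-place = 35; 6·y_components + 3·y_pick-and-place = 51.
This yields shadow prices y_components = 4, y_pick-and-place = 9.
controllers enters the basis when its profit ≥ yᵀa₃ = 4·1 + 9·1 = 13.

13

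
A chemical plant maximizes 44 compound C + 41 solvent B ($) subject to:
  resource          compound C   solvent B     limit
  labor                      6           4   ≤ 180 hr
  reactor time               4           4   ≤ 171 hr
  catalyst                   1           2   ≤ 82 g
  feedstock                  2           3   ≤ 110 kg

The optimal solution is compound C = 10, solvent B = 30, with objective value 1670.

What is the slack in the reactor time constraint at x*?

11

reactor time used = 4·10 + 4·30 = 160; slack = 171 − 160 = 11.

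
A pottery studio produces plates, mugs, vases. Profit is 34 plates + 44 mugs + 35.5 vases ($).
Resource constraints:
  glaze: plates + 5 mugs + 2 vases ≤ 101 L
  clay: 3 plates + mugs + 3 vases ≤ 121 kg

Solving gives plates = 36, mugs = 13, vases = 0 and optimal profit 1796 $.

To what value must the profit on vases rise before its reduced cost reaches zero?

41

Both glaze and clay are binding at x*.
The binding rows give the dual system: 1·y_glaze + 3·y_clay = 34 and 5·y_glaze + 1·y_clay = 44.
→ y_glaze = 7 and y_clay = 9.
vases enters the basis when its profit ≥ yᵀa₃ = 7·2 + 9·3 = 41.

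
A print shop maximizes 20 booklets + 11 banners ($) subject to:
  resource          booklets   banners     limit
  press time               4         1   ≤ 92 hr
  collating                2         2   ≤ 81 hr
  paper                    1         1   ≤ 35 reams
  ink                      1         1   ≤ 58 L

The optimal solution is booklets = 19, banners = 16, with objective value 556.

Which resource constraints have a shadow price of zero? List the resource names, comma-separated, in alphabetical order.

collating, ink

press time: 92/92 (binding)
collating: 70/81 (slack 11)
paper: 35/35 (binding)
ink: 35/58 (slack 23)
By complementary slackness, a constraint with positive slack has shadow price 0 → collating, ink.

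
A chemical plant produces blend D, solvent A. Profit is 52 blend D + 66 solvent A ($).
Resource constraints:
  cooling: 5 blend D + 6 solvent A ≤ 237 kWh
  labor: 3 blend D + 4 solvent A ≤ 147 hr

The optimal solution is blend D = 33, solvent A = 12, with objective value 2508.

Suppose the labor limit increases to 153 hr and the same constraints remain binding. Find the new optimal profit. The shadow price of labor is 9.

2562

Δb = 6, so new z* = 2508 + (9)·(6) = 2508 + 54 = 2562.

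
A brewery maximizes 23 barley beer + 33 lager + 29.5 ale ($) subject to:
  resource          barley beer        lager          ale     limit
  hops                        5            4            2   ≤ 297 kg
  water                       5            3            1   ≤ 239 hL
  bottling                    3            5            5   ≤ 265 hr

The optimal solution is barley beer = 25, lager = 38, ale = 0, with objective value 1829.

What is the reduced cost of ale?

-1.5

At the optimum: hops uses 277 of 297 (slack = 20); water uses 239 of 239 (binding); bottling uses 265 of 265 (binding).
Since hops is not tight, its dual is 0.
Dual feasibility on the basic columns requires 5·y_water + 3·y_bottling = 23, 3·y_water + 5·y_bottling = 33.
→ y_water = 1 and y_bottling = 6.
Reduced cost of ale: c₃ − yᵀa₃ = 29.5 − (1·1 + 6·5) = 29.5 − 31 = -1.5.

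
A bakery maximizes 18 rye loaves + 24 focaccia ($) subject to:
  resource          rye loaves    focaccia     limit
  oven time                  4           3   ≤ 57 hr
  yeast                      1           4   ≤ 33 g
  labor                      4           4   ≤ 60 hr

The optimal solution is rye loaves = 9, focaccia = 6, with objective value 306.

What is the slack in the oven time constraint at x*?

3

oven time used = 4·9 + 3·6 = 54; slack = 57 − 54 = 3.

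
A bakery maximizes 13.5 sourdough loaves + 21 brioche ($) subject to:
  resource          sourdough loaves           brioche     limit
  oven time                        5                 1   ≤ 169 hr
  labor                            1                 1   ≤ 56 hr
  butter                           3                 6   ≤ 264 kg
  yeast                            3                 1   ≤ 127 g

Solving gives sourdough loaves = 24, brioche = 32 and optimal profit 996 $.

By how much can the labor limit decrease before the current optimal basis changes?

12

Binding constraints: labor, butter. The basis is B = [[1,1],[3,6]] with det 3.
Per unit decrease in labor, x* moves by d = (-2, 1).
The basis stays optimal until sourdough loaves reaches 0; allowable decrease = 12 hr.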